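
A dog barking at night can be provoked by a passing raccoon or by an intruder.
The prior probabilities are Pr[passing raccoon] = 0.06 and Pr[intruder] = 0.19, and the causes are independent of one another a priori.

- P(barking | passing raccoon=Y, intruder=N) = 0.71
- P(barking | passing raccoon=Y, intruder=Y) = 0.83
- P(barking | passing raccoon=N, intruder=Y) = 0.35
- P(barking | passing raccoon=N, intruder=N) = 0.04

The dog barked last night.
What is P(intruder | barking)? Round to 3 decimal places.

P(barking) = 0.04·0.94·0.81 + 0.35·0.94·0.19 + 0.71·0.06·0.81 + 0.83·0.06·0.19 = 0.030456 + 0.062510 + 0.034506 + 0.009462 = 0.136934
The intruder-present share is 0.062510 + 0.009462 = 0.071972.
So P(intruder | barking) = 0.071972/0.136934 ≈ 0.526.

P(intruder | barking) ≈ 0.526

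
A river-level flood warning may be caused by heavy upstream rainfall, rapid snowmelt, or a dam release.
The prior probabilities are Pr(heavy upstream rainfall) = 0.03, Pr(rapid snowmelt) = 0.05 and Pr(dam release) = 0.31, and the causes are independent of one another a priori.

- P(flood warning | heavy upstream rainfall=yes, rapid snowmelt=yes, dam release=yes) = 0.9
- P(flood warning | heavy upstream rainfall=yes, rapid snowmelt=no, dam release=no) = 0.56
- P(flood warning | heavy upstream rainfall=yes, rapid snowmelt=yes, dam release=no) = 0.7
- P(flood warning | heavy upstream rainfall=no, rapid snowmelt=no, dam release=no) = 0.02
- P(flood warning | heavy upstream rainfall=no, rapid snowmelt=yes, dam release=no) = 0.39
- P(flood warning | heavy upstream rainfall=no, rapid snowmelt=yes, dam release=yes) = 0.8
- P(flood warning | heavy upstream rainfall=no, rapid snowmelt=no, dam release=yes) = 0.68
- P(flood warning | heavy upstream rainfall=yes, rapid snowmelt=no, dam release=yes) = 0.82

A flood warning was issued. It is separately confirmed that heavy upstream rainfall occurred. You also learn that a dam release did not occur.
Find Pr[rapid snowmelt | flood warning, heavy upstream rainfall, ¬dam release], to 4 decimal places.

P(flood warning | heavy upstream rainfall, ¬dam release) = 0.56*0.95 + 0.7*0.05 = 0.532000 + 0.035000 = 0.567000
Of this, 0.035000 comes from 0.7*0.05 (the rapid snowmelt=true cases).
Hence the posterior is 0.035000/0.567000 ≈ 0.0617.

Pr[rapid snowmelt | flood warning, heavy upstream rainfall, ¬dam release] ≈ 0.0617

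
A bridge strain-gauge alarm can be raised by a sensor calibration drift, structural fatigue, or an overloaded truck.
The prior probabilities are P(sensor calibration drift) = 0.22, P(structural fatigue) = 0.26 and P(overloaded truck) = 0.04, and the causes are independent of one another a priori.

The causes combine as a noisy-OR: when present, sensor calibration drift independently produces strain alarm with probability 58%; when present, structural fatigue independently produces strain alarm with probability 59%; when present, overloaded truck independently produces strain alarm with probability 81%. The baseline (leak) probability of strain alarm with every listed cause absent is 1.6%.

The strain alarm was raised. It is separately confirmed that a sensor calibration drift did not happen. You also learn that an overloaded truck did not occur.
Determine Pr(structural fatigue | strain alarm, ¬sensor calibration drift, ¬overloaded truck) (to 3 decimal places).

Under noisy-OR, P(strain alarm | causes) = 1 − (1−0.016)·∏(1−qᵢ) over the active causes.
P(strain alarm | ¬sensor calibration drift, ¬overloaded truck) = 0.016×0.74 + 0.59656×0.26 = 0.011840 + 0.155106 = 0.166946
The structural fatigue-present share is 0.59656×0.26 = 0.155106.
So P(structural fatigue | strain alarm, ¬sensor calibration drift, ¬overloaded truck) = 0.155106/0.166946 ≈ 0.929.

Pr(structural fatigue | strain alarm, ¬sensor calibration drift, ¬overloaded truck) ≈ 0.929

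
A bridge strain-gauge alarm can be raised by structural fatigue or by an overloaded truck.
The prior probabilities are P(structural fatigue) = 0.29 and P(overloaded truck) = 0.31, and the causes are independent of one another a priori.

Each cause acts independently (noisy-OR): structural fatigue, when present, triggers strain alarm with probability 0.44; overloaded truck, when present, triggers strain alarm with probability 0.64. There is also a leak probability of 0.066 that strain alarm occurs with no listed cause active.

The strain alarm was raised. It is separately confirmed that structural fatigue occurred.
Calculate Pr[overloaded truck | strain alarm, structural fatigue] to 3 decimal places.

Under noisy-OR, P(strain alarm | causes) = 1 − (1−0.066)·∏(1−qᵢ) over the active causes.
Weight on overloaded truck=true, given the evidence: 0.811706·0.31 = 0.251629
The normalizing constant is 0.47696·0.69 + 0.811706·0.31 = 0.580731
Posterior = 0.251629 / 0.580731 ≈ 0.433

Pr[overloaded truck | strain alarm, structural fatigue] ≈ 0.433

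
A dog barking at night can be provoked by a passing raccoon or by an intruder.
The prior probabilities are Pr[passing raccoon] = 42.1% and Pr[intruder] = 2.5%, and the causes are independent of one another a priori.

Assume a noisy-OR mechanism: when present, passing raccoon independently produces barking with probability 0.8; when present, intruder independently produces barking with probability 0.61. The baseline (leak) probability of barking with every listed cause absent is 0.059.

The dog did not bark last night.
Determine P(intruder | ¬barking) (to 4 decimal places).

P(intruder | ¬barking) ≈ 0.0099

Under noisy-OR, P(barking | causes) = 1 − (1−0.059)·∏(1−qᵢ) over the active causes.
P(¬barking) = 0.941×0.579×0.975 + 0.36699×0.579×0.025 + 0.1882×0.421×0.975 + 0.073398×0.421×0.025 = 0.531218 + 0.005312 + 0.077251 + 0.000773 = 0.614554
Of this, 0.006085 comes from 0.005312 + 0.000773 (the intruder=true cases).
P(intruder | ¬barking) = 0.006085 / 0.614554 ≈ 0.0099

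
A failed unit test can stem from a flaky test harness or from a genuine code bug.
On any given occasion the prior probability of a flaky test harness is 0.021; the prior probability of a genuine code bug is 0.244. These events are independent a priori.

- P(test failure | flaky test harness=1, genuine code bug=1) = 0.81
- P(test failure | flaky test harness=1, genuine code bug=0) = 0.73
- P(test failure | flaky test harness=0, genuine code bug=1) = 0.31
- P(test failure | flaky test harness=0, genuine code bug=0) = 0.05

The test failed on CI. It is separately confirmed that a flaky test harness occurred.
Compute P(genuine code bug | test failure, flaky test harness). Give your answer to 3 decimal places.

P(genuine code bug | test failure, flaky test harness) ≈ 0.264

By total probability over both values of genuine code bug:
  P(test failure | flaky test harness) = 0.73*0.756 + 0.81*0.244
        = 0.551880 + 0.197640 = 0.749520
Keeping only the genuine code bug-present terms gives 0.197640, so
  P(genuine code bug | test failure, flaky test harness) = 0.197640 / 0.749520 ≈ 0.264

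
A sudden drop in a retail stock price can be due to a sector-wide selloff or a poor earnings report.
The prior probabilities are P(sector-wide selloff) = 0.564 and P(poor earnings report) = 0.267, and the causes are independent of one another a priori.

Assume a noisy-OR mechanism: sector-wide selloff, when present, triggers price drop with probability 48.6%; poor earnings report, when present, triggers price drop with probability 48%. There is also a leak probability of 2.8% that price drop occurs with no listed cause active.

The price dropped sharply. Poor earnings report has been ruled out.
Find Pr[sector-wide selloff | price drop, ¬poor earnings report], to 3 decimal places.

Pr[sector-wide selloff | price drop, ¬poor earnings report] ≈ 0.959

Under noisy-OR, P(price drop | causes) = 1 − (1−0.028)·∏(1−qᵢ) over the active causes.
Weight on sector-wide selloff=true, given the evidence: 0.500392*0.564 = 0.282221
The normalizing constant is 0.028*0.436 + 0.500392*0.564 = 0.294429
Posterior = 0.282221 / 0.294429 ≈ 0.959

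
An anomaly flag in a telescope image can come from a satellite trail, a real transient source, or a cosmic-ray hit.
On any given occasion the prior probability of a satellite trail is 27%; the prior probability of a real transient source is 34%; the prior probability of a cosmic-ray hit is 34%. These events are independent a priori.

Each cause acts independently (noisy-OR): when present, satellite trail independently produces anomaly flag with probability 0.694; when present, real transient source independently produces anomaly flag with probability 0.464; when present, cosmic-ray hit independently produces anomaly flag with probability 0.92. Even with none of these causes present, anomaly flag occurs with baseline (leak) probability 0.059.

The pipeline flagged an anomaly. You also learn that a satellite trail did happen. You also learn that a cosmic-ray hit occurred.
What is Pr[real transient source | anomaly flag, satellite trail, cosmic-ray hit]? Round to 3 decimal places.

Pr[real transient source | anomaly flag, satellite trail, cosmic-ray hit] ≈ 0.342

Under noisy-OR, P(anomaly flag | causes) = 1 − (1−0.059)·∏(1−qᵢ) over the active causes.
Enumerate both values of real transient source and weight by the priors:
  P(anomaly flag | satellite trail, cosmic-ray hit) = 0.976964*0.66 + 0.987653*0.34
        = 0.644796 + 0.335802 = 0.980598
Keeping only the real transient source-present terms gives 0.335802, so
  P(real transient source | anomaly flag, satellite trail, cosmic-ray hit) = 0.335802 / 0.980598 ≈ 0.342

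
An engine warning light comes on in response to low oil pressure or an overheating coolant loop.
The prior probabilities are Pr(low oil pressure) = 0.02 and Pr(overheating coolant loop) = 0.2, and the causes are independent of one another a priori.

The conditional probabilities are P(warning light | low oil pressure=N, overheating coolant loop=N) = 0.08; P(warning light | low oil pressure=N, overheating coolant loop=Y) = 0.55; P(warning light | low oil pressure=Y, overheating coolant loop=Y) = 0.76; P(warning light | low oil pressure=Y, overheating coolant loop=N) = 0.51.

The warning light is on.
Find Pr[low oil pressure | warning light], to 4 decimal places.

By total probability over the 4 (low oil pressure, overheating coolant loop) configurations:
  P(warning light) = 0.08*0.98*0.8 + 0.55*0.98*0.2 + 0.51*0.02*0.8 + 0.76*0.02*0.2
        = 0.062720 + 0.107800 + 0.008160 + 0.003040 = 0.181720
Keeping only the low oil pressure-present terms gives 0.011200, so
  P(low oil pressure | warning light) = 0.011200 / 0.181720 ≈ 0.0616

Pr[low oil pressure | warning light] ≈ 0.0616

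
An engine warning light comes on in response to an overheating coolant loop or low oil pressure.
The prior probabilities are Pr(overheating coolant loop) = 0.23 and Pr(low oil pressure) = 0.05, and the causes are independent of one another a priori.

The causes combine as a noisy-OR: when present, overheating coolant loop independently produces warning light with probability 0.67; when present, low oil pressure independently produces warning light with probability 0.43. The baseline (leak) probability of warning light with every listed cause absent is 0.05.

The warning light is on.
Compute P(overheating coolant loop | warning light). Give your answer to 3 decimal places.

Under noisy-OR, P(warning light | causes) = 1 − (1−0.05)·∏(1−qᵢ) over the active causes.
By total probability over the 4 (overheating coolant loop, low oil pressure) configurations:
  P(warning light) = 0.05*0.77*0.95 + 0.4585*0.77*0.05 + 0.6865*0.23*0.95 + 0.821305*0.23*0.05
        = 0.036575 + 0.017652 + 0.150000 + 0.009445 = 0.213672
Configurations with overheating coolant loop contribute 0.159445, so
  P(overheating coolant loop | warning light) = 0.159445 / 0.213672 ≈ 0.746

P(overheating coolant loop | warning light) ≈ 0.746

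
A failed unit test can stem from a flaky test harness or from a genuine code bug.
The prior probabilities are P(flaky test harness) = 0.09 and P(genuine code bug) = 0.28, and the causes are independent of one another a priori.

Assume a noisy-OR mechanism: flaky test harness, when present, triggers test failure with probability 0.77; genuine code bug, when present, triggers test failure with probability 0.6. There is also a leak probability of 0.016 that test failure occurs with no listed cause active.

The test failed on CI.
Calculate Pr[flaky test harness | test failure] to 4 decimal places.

Under noisy-OR, P(test failure | causes) = 1 − (1−0.016)·∏(1−qᵢ) over the active causes.
Sum P(test failure|·) weighted by the priors over the 4 (flaky test harness, genuine code bug) configurations:
  P(test failure) = 0.016·0.91·0.72 + 0.6064·0.91·0.28 + 0.77368·0.09·0.72 + 0.909472·0.09·0.28
        = 0.010483 + 0.154511 + 0.050134 + 0.022919 = 0.238047
The terms with flaky test harness present sum to 0.073053, so
  P(flaky test harness | test failure) = 0.073053 / 0.238047 ≈ 0.3069

Pr[flaky test harness | test failure] ≈ 0.3069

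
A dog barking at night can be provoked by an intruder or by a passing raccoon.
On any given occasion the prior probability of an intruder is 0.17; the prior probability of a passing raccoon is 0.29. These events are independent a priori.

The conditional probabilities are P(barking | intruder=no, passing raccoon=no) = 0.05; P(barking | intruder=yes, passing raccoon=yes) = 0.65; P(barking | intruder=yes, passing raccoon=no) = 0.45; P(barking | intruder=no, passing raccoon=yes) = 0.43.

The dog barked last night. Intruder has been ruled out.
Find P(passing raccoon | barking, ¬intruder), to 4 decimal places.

Weight on passing raccoon=true, given the evidence: 0.43*0.29 = 0.124700
Denominator P(barking | ¬intruder): 0.05*0.71 + 0.43*0.29 = 0.160200
Posterior = 0.124700 / 0.160200 ≈ 0.7784

P(passing raccoon | barking, ¬intruder) ≈ 0.7784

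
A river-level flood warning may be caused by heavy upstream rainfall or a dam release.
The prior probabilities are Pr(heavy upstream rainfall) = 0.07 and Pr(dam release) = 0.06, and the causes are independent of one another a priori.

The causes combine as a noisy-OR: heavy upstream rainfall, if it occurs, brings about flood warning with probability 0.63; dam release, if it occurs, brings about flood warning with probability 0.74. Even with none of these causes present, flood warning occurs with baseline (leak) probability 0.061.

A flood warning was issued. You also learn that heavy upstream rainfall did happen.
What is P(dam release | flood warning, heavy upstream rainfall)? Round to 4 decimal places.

Under noisy-OR, P(flood warning | causes) = 1 − (1−0.061)·∏(1−qᵢ) over the active causes.
P(flood warning | heavy upstream rainfall) = 0.65257×0.94 + 0.909668×0.06 = 0.613416 + 0.054580 = 0.667996
The dam release-present share is 0.909668×0.06 = 0.054580.
So P(dam release | flood warning, heavy upstream rainfall) = 0.054580/0.667996 ≈ 0.0817.

P(dam release | flood warning, heavy upstream rainfall) ≈ 0.0817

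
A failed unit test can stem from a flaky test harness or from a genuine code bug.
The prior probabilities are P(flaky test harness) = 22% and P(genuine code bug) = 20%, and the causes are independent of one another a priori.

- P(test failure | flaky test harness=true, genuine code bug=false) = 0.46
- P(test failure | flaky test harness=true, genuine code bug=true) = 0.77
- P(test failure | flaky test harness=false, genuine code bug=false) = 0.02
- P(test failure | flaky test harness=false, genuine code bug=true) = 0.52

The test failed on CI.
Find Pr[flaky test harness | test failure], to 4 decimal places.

Pr[flaky test harness | test failure] ≈ 0.5509

Enumerate the 4 (flaky test harness, genuine code bug) configurations and weight by the priors:
  P(test failure) = 0.02×0.78×0.8 + 0.52×0.78×0.2 + 0.46×0.22×0.8 + 0.77×0.22×0.2
        = 0.012480 + 0.081120 + 0.080960 + 0.033880 = 0.208440
The terms with flaky test harness present sum to 0.114840, so
  P(flaky test harness | test failure) = 0.114840 / 0.208440 ≈ 0.5509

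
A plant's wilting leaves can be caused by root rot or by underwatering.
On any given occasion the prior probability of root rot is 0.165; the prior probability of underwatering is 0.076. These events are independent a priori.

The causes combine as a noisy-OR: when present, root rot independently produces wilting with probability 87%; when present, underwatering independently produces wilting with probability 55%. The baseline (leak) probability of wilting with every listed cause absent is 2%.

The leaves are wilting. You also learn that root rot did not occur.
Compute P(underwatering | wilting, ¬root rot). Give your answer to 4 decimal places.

P(underwatering | wilting, ¬root rot) ≈ 0.6969

Under noisy-OR, P(wilting | causes) = 1 − (1−0.02)·∏(1−qᵢ) over the active causes.
P(wilting | ¬root rot) = 0.02·0.924 + 0.559·0.076 = 0.018480 + 0.042484 = 0.060964
The underwatering-present share is 0.559·0.076 = 0.042484.
So P(underwatering | wilting, ¬root rot) = 0.042484/0.060964 ≈ 0.6969.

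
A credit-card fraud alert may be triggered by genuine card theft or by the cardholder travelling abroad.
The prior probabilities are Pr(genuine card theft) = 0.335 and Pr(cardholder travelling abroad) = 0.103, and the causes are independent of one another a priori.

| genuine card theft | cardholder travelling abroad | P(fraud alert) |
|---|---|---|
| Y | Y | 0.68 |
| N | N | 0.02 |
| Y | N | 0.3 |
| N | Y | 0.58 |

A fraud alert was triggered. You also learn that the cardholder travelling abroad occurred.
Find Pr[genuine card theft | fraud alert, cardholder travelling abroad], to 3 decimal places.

Pr[genuine card theft | fraud alert, cardholder travelling abroad] ≈ 0.371

By total probability over both values of genuine card theft:
  P(fraud alert | cardholder travelling abroad) = 0.58·0.665 + 0.68·0.335
        = 0.385700 + 0.227800 = 0.613500
Configurations with genuine card theft contribute 0.227800, so
  P(genuine card theft | fraud alert, cardholder travelling abroad) = 0.227800 / 0.613500 ≈ 0.371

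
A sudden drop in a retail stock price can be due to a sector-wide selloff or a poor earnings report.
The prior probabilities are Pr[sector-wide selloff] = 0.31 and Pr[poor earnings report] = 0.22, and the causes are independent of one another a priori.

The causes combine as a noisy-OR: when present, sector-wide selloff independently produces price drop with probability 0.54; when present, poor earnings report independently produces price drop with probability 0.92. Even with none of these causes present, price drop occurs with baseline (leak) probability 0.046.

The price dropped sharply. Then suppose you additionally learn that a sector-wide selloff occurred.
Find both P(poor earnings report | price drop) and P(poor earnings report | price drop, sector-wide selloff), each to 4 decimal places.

P(poor earnings report | price drop) ≈ 0.5622; P(poor earnings report | price drop, sector-wide selloff) ≈ 0.3266

Under noisy-OR, P(price drop | causes) = 1 − (1−0.046)·∏(1−qᵢ) over the active causes.
P(price drop) = 0.046×0.69×0.78 + 0.92368×0.69×0.22 + 0.56116×0.31×0.78 + 0.964893×0.31×0.22 = 0.024757 + 0.140215 + 0.135688 + 0.065806 = 0.366466
Restricting to configurations with poor earnings report present: 0.140215 + 0.065806 = 0.206021.
So P(poor earnings report | price drop) = 0.206021/0.366466 ≈ 0.5622.

Now also conditioning on sector-wide selloff=true:
By total probability over both values of poor earnings report:
  P(price drop | sector-wide selloff) = 0.56116×0.78 + 0.964893×0.22
        = 0.437705 + 0.212276 = 0.649981
Configurations with poor earnings report contribute 0.212276, so
  P(poor earnings report | price drop, sector-wide selloff) = 0.212276 / 0.649981 ≈ 0.3266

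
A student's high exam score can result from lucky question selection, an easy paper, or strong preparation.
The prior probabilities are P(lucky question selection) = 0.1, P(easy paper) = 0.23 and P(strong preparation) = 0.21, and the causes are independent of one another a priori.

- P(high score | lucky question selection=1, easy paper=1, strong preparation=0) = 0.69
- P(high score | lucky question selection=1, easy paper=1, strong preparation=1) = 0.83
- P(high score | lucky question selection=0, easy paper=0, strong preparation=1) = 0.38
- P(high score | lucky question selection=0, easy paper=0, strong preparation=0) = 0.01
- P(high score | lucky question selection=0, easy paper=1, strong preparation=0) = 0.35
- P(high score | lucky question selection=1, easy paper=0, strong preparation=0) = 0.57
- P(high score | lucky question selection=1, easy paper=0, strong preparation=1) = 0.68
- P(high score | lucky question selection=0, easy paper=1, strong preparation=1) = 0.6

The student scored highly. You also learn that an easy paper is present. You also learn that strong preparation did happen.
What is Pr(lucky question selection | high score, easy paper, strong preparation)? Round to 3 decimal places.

Sum P(high score|·) weighted by the priors over both values of lucky question selection:
  P(high score | easy paper, strong preparation) = 0.6*0.9 + 0.83*0.1
        = 0.540000 + 0.083000 = 0.623000
Keeping only the lucky question selection-present terms gives 0.083000, so
  P(lucky question selection | high score, easy paper, strong preparation) = 0.083000 / 0.623000 ≈ 0.133

Pr(lucky question selection | high score, easy paper, strong preparation) ≈ 0.133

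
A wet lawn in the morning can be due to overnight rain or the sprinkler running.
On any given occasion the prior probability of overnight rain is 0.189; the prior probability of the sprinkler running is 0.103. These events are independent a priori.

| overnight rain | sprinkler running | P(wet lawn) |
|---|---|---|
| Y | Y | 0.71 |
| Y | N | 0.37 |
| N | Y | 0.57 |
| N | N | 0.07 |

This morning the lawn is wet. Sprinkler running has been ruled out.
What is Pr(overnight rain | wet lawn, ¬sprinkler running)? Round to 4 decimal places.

Pr(overnight rain | wet lawn, ¬sprinkler running) ≈ 0.5519

Weight on overnight rain=true, given the evidence: 0.37·0.189 = 0.069930
Normalizer over all consistent configurations: 0.07·0.811 + 0.37·0.189 = 0.126700
Posterior = 0.069930 / 0.126700 ≈ 0.5519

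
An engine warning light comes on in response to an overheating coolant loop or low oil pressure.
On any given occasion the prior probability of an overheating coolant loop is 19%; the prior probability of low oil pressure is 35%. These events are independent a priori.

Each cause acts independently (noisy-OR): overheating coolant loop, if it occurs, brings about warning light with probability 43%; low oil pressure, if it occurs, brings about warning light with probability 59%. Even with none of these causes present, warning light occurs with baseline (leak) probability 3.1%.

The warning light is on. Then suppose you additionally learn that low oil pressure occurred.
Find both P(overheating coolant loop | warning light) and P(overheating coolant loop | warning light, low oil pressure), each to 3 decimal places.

P(overheating coolant loop | warning light) ≈ 0.363; P(overheating coolant loop | warning light, low oil pressure) ≈ 0.231

Under noisy-OR, P(warning light | causes) = 1 − (1−0.031)·∏(1−qᵢ) over the active causes.
Enumerate the 4 (overheating coolant loop, low oil pressure) configurations and weight by the priors:
  P(warning light) = 0.031*0.81*0.65 + 0.60271*0.81*0.35 + 0.44767*0.19*0.65 + 0.773545*0.19*0.35
        = 0.016321 + 0.170868 + 0.055287 + 0.051441 = 0.293917
Keeping only the overheating coolant loop-present terms gives 0.106728, so
  P(overheating coolant loop | warning light) = 0.106728 / 0.293917 ≈ 0.363

With the extra evidence:
Sum P(warning light|·) weighted by the priors over both values of overheating coolant loop:
  P(warning light | low oil pressure) = 0.60271·0.81 + 0.773545·0.19
        = 0.488195 + 0.146974 = 0.635169
Keeping only the overheating coolant loop-present terms gives 0.146974, so
  P(overheating coolant loop | warning light, low oil pressure) = 0.146974 / 0.635169 ≈ 0.231
Conditioning on low oil pressure lowers the posterior on overheating coolant loop: the classic explaining-away effect in a common-effect structure.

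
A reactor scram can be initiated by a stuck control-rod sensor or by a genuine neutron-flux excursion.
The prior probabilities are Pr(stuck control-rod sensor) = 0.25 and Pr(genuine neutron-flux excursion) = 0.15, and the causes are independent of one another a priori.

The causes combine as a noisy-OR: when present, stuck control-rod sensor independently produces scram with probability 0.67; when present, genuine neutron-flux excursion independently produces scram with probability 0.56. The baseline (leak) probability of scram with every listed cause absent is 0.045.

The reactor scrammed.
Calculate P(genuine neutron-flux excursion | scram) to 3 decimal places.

P(genuine neutron-flux excursion | scram) ≈ 0.359

Under noisy-OR, P(scram | causes) = 1 − (1−0.045)·∏(1−qᵢ) over the active causes.
Numerator (weight on configurations with genuine neutron-flux excursion): 0.065227 + 0.032300 = 0.097527
Denominator P(scram): 0.045×0.75×0.85 + 0.5798×0.75×0.15 + 0.68485×0.25×0.85 + 0.861334×0.25×0.15 = 0.271746
P(genuine neutron-flux excursion | scram) = 0.097527/0.271746 ≈ 0.359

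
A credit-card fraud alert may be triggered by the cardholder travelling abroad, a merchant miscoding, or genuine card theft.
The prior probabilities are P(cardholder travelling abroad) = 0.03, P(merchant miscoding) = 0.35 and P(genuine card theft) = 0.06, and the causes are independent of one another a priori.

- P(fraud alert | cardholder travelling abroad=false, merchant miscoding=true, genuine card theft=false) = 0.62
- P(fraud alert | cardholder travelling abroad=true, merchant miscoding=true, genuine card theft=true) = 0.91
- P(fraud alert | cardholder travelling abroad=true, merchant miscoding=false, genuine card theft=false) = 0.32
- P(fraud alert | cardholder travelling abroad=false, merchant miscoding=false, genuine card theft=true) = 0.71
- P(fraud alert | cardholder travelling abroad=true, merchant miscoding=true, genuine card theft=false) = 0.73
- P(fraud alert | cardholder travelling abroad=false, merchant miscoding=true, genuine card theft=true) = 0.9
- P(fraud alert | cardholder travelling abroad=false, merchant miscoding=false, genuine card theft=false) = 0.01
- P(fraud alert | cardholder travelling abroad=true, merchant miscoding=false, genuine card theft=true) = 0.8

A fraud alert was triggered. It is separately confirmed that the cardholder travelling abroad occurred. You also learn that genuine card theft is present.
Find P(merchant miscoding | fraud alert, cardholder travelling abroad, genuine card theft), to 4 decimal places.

By total probability over both values of merchant miscoding:
  P(fraud alert | cardholder travelling abroad, genuine card theft) = 0.8*0.65 + 0.91*0.35
        = 0.520000 + 0.318500 = 0.838500
The terms with merchant miscoding present sum to 0.318500, so
  P(merchant miscoding | fraud alert, cardholder travelling abroad, genuine card theft) = 0.318500 / 0.838500 ≈ 0.3798

P(merchant miscoding | fraud alert, cardholder travelling abroad, genuine card theft) ≈ 0.3798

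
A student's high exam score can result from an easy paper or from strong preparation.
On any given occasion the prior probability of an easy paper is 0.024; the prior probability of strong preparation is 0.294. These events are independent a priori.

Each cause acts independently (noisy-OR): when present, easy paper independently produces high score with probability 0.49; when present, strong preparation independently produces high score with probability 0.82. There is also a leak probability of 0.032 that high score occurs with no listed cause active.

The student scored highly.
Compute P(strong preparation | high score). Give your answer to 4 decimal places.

Under noisy-OR, P(high score | causes) = 1 − (1−0.032)·∏(1−qᵢ) over the active causes.
Enumerate the 4 (easy paper, strong preparation) configurations and weight by the priors:
  P(high score) = 0.032·0.976·0.706 + 0.82576·0.976·0.294 + 0.50632·0.024·0.706 + 0.911138·0.024·0.294
        = 0.022050 + 0.236947 + 0.008579 + 0.006429 = 0.274005
The terms with strong preparation present sum to 0.243376, so
  P(strong preparation | high score) = 0.243376 / 0.274005 ≈ 0.8882

P(strong preparation | high score) ≈ 0.8882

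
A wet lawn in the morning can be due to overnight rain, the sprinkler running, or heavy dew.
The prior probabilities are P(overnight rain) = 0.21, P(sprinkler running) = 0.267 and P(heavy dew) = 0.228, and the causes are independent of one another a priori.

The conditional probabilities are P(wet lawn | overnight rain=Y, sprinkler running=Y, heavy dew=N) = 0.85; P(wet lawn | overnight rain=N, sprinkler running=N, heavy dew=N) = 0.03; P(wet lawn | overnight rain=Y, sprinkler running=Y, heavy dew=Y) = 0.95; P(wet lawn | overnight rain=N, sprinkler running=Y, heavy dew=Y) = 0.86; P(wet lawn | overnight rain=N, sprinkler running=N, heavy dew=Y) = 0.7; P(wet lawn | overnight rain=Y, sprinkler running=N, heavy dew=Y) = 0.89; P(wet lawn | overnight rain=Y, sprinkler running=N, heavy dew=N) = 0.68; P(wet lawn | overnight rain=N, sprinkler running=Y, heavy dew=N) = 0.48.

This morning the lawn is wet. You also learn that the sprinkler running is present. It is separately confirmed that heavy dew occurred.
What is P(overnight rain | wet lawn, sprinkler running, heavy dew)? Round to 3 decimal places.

By total probability over both values of overnight rain:
  P(wet lawn | sprinkler running, heavy dew) = 0.86·0.79 + 0.95·0.21
        = 0.679400 + 0.199500 = 0.878900
The terms with overnight rain present sum to 0.199500, so
  P(overnight rain | wet lawn, sprinkler running, heavy dew) = 0.199500 / 0.878900 ≈ 0.227

P(overnight rain | wet lawn, sprinkler running, heavy dew) ≈ 0.227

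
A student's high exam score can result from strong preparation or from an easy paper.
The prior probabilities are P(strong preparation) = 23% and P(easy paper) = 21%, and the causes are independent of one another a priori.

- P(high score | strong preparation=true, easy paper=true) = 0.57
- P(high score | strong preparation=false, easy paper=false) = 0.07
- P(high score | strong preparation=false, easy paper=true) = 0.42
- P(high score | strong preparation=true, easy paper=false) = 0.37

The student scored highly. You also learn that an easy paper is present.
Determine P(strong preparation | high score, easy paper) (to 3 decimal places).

P(strong preparation | high score, easy paper) ≈ 0.288

Weight on strong preparation=true, given the evidence: 0.57·0.23 = 0.131100
Denominator P(high score | easy paper): 0.42·0.77 + 0.57·0.23 = 0.454500
P(strong preparation | high score, easy paper) = 0.131100/0.454500 ≈ 0.288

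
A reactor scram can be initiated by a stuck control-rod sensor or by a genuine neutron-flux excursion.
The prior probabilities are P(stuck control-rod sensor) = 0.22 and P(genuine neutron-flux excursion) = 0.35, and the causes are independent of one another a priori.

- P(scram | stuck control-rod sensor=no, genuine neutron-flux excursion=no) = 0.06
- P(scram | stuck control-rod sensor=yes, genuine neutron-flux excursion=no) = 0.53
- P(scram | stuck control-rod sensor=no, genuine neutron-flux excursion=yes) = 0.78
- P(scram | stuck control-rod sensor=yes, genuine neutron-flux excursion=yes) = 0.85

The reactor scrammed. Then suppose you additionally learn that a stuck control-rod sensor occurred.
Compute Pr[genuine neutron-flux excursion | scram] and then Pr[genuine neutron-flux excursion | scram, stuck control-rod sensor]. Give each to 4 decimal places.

Pr[genuine neutron-flux excursion | scram] ≈ 0.7238; Pr[genuine neutron-flux excursion | scram, stuck control-rod sensor] ≈ 0.4634

Sum P(scram|·) weighted by the priors over the 4 (stuck control-rod sensor, genuine neutron-flux excursion) configurations:
  P(scram) = 0.06*0.78*0.65 + 0.78*0.78*0.35 + 0.53*0.22*0.65 + 0.85*0.22*0.35
        = 0.030420 + 0.212940 + 0.075790 + 0.065450 = 0.384600
Configurations with genuine neutron-flux excursion contribute 0.278390, so
  P(genuine neutron-flux excursion | scram) = 0.278390 / 0.384600 ≈ 0.7238

With the extra evidence:
P(scram | stuck control-rod sensor) = 0.53·0.65 + 0.85·0.35 = 0.344500 + 0.297500 = 0.642000
Of this, 0.297500 comes from 0.85·0.35 (the genuine neutron-flux excursion=true cases).
Hence the posterior is 0.297500/0.642000 ≈ 0.4634.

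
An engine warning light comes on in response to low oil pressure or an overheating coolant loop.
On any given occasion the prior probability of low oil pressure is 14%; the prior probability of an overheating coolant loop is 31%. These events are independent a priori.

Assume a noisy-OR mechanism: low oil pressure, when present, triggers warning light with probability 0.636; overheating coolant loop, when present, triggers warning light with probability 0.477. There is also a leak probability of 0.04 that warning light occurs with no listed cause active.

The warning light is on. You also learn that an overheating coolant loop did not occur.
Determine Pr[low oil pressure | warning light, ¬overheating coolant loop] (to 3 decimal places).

Under noisy-OR, P(warning light | causes) = 1 − (1−0.04)·∏(1−qᵢ) over the active causes.
By total probability over both values of low oil pressure:
  P(warning light | ¬overheating coolant loop) = 0.04×0.86 + 0.65056×0.14
        = 0.034400 + 0.091078 = 0.125478
Configurations with low oil pressure contribute 0.091078, so
  P(low oil pressure | warning light, ¬overheating coolant loop) = 0.091078 / 0.125478 ≈ 0.726

Pr[low oil pressure | warning light, ¬overheating coolant loop] ≈ 0.726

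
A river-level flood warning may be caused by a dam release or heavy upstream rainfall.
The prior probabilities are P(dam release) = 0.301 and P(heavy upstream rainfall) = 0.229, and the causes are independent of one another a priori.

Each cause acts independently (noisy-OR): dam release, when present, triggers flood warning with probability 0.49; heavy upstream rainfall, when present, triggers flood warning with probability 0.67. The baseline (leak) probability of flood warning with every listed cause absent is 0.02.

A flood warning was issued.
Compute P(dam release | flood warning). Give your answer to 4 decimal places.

P(dam release | flood warning) ≈ 0.5932

Under noisy-OR, P(flood warning | causes) = 1 − (1−0.02)·∏(1−qᵢ) over the active causes.
By total probability over the 4 (dam release, heavy upstream rainfall) configurations:
  P(flood warning) = 0.02*0.699*0.771 + 0.6766*0.699*0.229 + 0.5002*0.301*0.771 + 0.835066*0.301*0.229
        = 0.010779 + 0.108304 + 0.116082 + 0.057560 = 0.292725
Configurations with dam release contribute 0.173642, so
  P(dam release | flood warning) = 0.173642 / 0.292725 ≈ 0.5932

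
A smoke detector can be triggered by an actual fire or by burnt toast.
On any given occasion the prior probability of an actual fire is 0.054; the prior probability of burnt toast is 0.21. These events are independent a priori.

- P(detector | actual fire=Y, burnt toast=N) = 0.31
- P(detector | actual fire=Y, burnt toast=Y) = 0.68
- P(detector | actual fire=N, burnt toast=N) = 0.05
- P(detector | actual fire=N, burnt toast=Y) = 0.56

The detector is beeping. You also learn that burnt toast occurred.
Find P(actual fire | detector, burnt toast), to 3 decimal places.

For the numerator, keep only actual fire=true terms: 0.68×0.054 = 0.036720
Denominator P(detector | burnt toast): 0.56×0.946 + 0.68×0.054 = 0.566480
P(actual fire | detector, burnt toast) = 0.036720/0.566480 ≈ 0.065

P(actual fire | detector, burnt toast) ≈ 0.065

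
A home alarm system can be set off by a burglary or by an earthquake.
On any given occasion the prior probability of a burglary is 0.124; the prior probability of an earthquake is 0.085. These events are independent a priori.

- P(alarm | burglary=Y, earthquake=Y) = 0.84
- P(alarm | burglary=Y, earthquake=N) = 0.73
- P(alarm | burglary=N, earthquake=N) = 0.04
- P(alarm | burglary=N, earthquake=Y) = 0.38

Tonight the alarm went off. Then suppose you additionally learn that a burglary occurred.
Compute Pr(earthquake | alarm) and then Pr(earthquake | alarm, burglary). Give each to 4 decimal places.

Pr(earthquake | alarm) ≈ 0.2443; Pr(earthquake | alarm, burglary) ≈ 0.0966

Sum P(alarm|·) weighted by the priors over the 4 (burglary, earthquake) configurations:
  P(alarm) = 0.04*0.876*0.915 + 0.38*0.876*0.085 + 0.73*0.124*0.915 + 0.84*0.124*0.085
        = 0.032062 + 0.028295 + 0.082826 + 0.008854 = 0.152037
The terms with earthquake present sum to 0.037149, so
  P(earthquake | alarm) = 0.037149 / 0.152037 ≈ 0.2443

Now condition on the additional information:
For the numerator, keep only earthquake=true terms: 0.84×0.085 = 0.071400
The normalizing constant is 0.73×0.915 + 0.84×0.085 = 0.739350
P(earthquake | alarm, burglary) = 0.071400/0.739350 ≈ 0.0966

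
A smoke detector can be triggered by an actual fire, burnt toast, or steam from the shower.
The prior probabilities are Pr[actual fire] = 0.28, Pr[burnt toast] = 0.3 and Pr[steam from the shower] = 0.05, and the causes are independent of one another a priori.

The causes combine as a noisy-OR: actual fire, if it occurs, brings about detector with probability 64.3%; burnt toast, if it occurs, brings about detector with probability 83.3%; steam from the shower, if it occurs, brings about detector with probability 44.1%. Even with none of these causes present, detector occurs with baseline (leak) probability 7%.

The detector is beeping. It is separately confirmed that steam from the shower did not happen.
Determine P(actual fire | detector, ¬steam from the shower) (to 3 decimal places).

Under noisy-OR, P(detector | causes) = 1 − (1−0.07)·∏(1−qᵢ) over the active causes.
Weight on actual fire=true, given the evidence: 0.130926 + 0.079343 = 0.210269
The normalizing constant is 0.07*0.72*0.7 + 0.84469*0.72*0.3 + 0.66799*0.28*0.7 + 0.944554*0.28*0.3 = 0.428002
P(actual fire | detector, ¬steam from the shower) = 0.210269/0.428002 ≈ 0.491

P(actual fire | detector, ¬steam from the shower) ≈ 0.491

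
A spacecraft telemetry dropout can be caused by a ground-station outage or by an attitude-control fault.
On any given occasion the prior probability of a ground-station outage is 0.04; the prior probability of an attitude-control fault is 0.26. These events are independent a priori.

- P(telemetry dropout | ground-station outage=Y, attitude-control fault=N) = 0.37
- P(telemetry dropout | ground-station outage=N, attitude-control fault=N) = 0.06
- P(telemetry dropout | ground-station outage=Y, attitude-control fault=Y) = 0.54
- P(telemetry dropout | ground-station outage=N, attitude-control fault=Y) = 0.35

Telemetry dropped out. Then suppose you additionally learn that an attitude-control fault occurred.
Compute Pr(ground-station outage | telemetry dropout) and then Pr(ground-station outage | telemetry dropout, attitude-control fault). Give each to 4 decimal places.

Pr(ground-station outage | telemetry dropout) ≈ 0.1131; Pr(ground-station outage | telemetry dropout, attitude-control fault) ≈ 0.0604

Weight on ground-station outage=true, given the evidence: 0.010952 + 0.005616 = 0.016568
The normalizing constant is 0.06×0.96×0.74 + 0.35×0.96×0.26 + 0.37×0.04×0.74 + 0.54×0.04×0.26 = 0.146552
Posterior = 0.016568 / 0.146552 ≈ 0.1131

Now also conditioning on attitude-control fault=true:
By total probability over both values of ground-station outage:
  P(telemetry dropout | attitude-control fault) = 0.35·0.96 + 0.54·0.04
        = 0.336000 + 0.021600 = 0.357600
Configurations with ground-station outage contribute 0.021600, so
  P(ground-station outage | telemetry dropout, attitude-control fault) = 0.021600 / 0.357600 ≈ 0.0604
Conditioning on attitude-control fault lowers the posterior on ground-station outage: the classic explaining-away effect in a common-effect structure.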